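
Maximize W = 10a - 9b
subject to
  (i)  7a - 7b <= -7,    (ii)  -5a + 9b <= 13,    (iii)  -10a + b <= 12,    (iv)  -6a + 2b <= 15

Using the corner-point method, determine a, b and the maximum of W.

a = 1, b = 2, maximum W = -8

Extreme points and W = 10a - 9b:
  (1, 2) → W = -8
  (-11/9, -2/9) → W = -92/9
  (-19/17, 14/17) → W = -316/17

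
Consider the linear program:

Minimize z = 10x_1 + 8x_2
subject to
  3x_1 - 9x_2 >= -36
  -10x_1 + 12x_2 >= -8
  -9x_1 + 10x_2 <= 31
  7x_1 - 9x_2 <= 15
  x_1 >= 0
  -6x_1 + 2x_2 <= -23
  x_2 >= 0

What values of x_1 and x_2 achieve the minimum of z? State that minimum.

x_1 = 5, x_2 = 7/2, minimum z = 78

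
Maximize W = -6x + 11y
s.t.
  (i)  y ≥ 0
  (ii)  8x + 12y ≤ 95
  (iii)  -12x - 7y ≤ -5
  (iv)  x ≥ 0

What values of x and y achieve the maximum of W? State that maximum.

x = 0, y = 95/12, maximum W = 1045/12

Vertices and W = -6x + 11y:
  (95/8, 0) → W = -285/4
  (5/12, 0) → W = -5/2
  (0, 95/12) → W = 1045/12
  (0, 5/7) → W = 55/7

The binding constraints are 8x + 12y = 95 and x = 0.
Solving simultaneously gives x = 0, y = 95/12.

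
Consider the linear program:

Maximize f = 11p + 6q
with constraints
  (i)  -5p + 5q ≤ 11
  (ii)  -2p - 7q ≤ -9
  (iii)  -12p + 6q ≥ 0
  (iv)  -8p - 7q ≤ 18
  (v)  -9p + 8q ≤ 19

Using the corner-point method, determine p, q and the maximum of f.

p = 11/5, q = 22/5, maximum f = 253/5

Extreme points and f = 11p + 6q:
  (-32/45, 67/45) → f = 10/9
  (11/5, 22/5) → f = 253/5
  (9/16, 9/8) → f = 207/16

At the optimal vertex, -5p + 5q = 11 and -12p + 6q = 0.
Solving simultaneously gives p = 11/5, q = 22/5.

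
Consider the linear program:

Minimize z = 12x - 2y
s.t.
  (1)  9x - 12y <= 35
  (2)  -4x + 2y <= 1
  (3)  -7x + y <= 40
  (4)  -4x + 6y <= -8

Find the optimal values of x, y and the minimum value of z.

Vertices and z = 12x - 2y:
  (-41/15, -149/30) → z = -343/15
  (19, 34/3) → z = 616/3
  (-11/8, -9/4) → z = -12

x = -41/15, y = -149/30, minimum z = -343/15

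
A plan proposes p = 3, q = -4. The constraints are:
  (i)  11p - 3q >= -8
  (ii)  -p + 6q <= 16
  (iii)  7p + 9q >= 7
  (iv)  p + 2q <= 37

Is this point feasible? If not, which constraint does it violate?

Constraint (iii): 7p + 9q = -15, which is not ≥ 7. All other constraints are satisfied.

not feasible — violates (iii)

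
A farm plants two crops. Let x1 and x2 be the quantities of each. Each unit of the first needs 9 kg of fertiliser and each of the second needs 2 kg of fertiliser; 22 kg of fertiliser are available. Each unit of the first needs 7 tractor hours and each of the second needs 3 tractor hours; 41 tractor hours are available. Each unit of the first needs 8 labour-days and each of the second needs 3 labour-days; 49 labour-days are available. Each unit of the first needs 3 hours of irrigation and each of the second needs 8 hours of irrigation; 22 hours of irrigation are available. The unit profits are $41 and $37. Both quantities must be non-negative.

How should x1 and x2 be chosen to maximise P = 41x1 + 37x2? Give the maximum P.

Vertices and P = 41x1 + 37x2:
  (0, 0) → P = 0
  (0, 11/4) → P = 407/4
  (22/9, 0) → P = 902/9
  (2, 2) → P = 156

x1 = 2, x2 = 2, maximum P = 156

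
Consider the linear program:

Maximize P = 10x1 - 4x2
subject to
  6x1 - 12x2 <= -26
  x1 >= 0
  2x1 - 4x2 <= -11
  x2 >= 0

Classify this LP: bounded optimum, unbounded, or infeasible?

unbounded

From the feasible point (0, 11/4), moving in the direction (4, 2) keeps every constraint satisfied while P increases without bound.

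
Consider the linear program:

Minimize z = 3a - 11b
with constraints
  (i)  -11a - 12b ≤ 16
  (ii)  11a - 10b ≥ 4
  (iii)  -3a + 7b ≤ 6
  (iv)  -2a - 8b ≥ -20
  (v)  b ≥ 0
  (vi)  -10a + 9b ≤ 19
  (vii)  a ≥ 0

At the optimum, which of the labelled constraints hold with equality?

Feasible corners and z = 3a - 11b:
  (88/47, 78/47) → z = -594/47
  (4/11, 0) → z = 12/11
  (46/19, 36/19) → z = -258/19
  (10, 0) → z = 30

The minimum is at (46/19, 36/19). Substituting into each constraint, equality holds for (iii) and (iv); the remaining constraints have slack.

(iii) and (iv)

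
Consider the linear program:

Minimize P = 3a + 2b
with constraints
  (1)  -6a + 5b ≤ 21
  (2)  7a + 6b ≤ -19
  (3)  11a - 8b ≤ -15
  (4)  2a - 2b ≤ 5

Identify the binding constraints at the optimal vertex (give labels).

Feasible corners and P = 3a + 2b:
  (-221/71, 33/71) → P = -597/71
  (-67/2, -36) → P = -345/2
  (-121/61, -52/61) → P = -467/61
  (-35/3, -85/6) → P = -190/3

The minimum is at (-67/2, -36). Substituting into each constraint, equality holds for (1) and (4); the remaining constraints have slack.

(1) and (4)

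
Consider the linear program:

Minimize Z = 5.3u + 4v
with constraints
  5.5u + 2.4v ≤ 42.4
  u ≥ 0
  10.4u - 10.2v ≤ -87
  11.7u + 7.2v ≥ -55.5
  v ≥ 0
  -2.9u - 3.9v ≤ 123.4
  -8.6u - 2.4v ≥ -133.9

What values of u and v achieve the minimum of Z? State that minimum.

Corner points and Z = 5.3u + 4v:
  (0, 53/3) → Z = 212/3
  (3728/1351, 45973/4053) → Z = 1215836/20265
  (0, 145/17) → Z = 580/17

The binding constraints are u = 0 and 10.4u - 10.2v = -87.
Solving simultaneously gives u = 0, v = 145/17.

u = 0, v = 145/17, minimum Z = 580/17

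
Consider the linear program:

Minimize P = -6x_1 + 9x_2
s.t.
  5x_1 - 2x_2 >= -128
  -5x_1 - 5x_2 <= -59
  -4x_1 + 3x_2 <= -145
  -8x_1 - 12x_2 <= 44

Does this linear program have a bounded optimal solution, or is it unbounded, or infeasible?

unbounded

From the feasible point (902/35, -489/35), moving in the direction (12, -8) keeps every constraint satisfied while P decreases without bound.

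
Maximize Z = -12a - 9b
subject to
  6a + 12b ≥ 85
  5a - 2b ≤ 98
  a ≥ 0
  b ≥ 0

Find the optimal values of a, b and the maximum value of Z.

The feasible region is unbounded (it extends along (0, 1), (2, 5)), but Z strictly decreases along every unbounded feasible direction, so there is no improving ray and the maximum is attained at a vertex.

The optimum lies where 6a + 12b = 85 and a = 0.
Solving simultaneously gives a = 0, b = 85/12.

a = 0, b = 85/12, maximum Z = -255/4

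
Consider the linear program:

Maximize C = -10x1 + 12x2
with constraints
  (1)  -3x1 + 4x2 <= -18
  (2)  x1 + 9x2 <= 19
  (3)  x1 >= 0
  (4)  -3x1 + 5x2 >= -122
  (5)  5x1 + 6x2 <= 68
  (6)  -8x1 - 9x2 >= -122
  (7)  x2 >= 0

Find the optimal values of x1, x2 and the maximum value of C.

Feasible corners and C = -10x1 + 12x2:
  (238/31, 39/31) → C = -1912/31
  (6, 0) → C = -60
  (166/13, 9/13) → C = -1552/13
  (68/5, 0) → C = -136

The binding constraints are -3x1 + 4x2 = -18 and x2 = 0.
Solving simultaneously gives x1 = 6, x2 = 0.

x1 = 6, x2 = 0, maximum C = -60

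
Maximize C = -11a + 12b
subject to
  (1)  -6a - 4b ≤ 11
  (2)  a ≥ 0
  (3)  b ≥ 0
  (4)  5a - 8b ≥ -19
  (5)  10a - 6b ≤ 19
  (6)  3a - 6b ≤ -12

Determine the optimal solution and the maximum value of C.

Extreme points and C = -11a + 12b:
  (0, 19/8) → C = 57/2
  (0, 2) → C = 24
  (133/25, 57/10) → C = 247/25
  (31/7, 59/14) → C = 13/7

The optimum lies where a = 0 and 5a - 8b = -19.
Solving simultaneously gives a = 0, b = 19/8.

a = 0, b = 19/8, maximum C = 57/2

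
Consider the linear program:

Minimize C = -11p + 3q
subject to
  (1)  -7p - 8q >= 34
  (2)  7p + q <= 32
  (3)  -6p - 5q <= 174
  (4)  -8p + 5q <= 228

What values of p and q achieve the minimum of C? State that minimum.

p = 334/29, q = -1410/29, minimum C = -7904/29

Vertices and C = -11p + 3q:
  (290/49, -66/7) → C = -4576/49
  (-1994/99, 1324/99) → C = 25906/99
  (334/29, -1410/29) → C = -7904/29
  (-201/7, -12/35) → C = 11019/35

The optimum lies where 7p + q = 32 and -6p - 5q = 174.
Solving simultaneously gives p = 334/29, q = -1410/29.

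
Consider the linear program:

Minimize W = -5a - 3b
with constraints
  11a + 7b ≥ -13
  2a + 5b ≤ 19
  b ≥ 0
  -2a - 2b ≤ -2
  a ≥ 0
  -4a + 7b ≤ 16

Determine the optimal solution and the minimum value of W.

Extreme points and W = -5a - 3b:
  (19/2, 0) → W = -95/2
  (53/34, 54/17) → W = -589/34
  (1, 0) → W = -5
  (0, 1) → W = -3
  (0, 16/7) → W = -48/7

The binding constraints are 2a + 5b = 19 and b = 0.
Solving simultaneously gives a = 19/2, b = 0.

a = 19/2, b = 0, minimum W = -95/2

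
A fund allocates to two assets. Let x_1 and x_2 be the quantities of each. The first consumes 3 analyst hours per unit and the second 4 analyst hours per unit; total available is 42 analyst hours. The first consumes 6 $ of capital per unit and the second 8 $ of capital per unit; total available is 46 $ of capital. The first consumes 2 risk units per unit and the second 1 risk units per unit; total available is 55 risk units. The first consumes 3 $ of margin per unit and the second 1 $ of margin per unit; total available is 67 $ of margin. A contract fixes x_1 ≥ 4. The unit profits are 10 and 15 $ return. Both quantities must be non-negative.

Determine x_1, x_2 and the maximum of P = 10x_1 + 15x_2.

Extreme points and P = 10x_1 + 15x_2:
  (23/3, 0) → P = 230/3
  (4, 0) → P = 40
  (4, 11/4) → P = 325/4

The optimum lies where 6x_1 + 8x_2 = 46 and x_1 = 4.
Solving simultaneously gives x_1 = 4, x_2 = 11/4.

x_1 = 4, x_2 = 11/4, maximum P = 325/4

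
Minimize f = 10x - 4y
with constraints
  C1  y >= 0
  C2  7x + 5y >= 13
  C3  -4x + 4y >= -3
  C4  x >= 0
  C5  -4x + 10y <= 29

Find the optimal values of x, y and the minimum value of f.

At the optimal vertex, x = 0 and -4x + 10y = 29.
Solving simultaneously gives x = 0, y = 29/10.

x = 0, y = 29/10, minimum f = -58/5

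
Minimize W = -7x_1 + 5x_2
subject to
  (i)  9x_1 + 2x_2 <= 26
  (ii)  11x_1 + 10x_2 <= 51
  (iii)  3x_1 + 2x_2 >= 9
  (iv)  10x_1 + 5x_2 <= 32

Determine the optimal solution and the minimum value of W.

The binding constraints are 9x_1 + 2x_2 = 26 and 3x_1 + 2x_2 = 9.
Solving simultaneously gives x_1 = 17/6, x_2 = 1/4.

x_1 = 17/6, x_2 = 1/4, minimum W = -223/12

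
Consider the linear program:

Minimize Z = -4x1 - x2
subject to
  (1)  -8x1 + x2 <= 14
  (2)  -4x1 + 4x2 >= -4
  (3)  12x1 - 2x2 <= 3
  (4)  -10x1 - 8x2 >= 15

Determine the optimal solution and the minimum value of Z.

Vertices and Z = -4x1 - x2:
  (-15/7, -22/7) → Z = 82/7
  (-127/74, 10/37) → Z = 244/37
  (-7/18, -25/18) → Z = 53/18

At the optimal vertex, -4x1 + 4x2 = -4 and -10x1 - 8x2 = 15.
Solving simultaneously gives x1 = -7/18, x2 = -25/18.

x1 = -7/18, x2 = -25/18, minimum Z = 53/18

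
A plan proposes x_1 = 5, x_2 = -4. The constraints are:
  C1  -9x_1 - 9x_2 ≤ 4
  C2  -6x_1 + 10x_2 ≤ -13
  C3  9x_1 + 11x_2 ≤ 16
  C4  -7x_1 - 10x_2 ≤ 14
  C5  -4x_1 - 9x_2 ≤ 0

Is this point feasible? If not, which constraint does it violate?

not feasible — violates C5

Constraint C5: -4x_1 - 9x_2 = 16, which is not ≤ 0. All other constraints are satisfied.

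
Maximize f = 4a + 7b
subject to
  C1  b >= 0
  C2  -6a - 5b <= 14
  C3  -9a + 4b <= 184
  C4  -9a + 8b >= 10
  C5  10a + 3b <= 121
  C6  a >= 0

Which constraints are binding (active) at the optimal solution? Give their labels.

C5 and C6

Feasible corners and f = 4a + 7b:
  (938/107, 1189/107) → f = 12075/107
  (0, 5/4) → f = 35/4
  (0, 121/3) → f = 847/3

The maximum is at (0, 121/3). Substituting into each constraint, equality holds for C5 and C6; the remaining constraints have slack.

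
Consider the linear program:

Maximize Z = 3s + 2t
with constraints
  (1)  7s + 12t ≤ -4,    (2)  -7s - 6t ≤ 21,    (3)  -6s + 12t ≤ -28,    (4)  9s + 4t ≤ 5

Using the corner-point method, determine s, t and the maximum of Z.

s = 43/33, t = -37/22, maximum Z = 6/11

Extreme points and Z = 3s + 2t:
  (-7/10, -161/60) → Z = -112/15
  (57/13, -112/13) → Z = -53/13
  (43/33, -37/22) → Z = 6/11

The binding constraints are -6s + 12t = -28 and 9s + 4t = 5.
Solving simultaneously gives s = 43/33, t = -37/22.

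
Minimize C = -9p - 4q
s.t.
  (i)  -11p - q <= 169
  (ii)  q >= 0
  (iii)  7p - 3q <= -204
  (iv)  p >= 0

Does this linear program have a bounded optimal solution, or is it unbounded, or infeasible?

unbounded

From the feasible point (0, 68), moving in the direction (0, 1) keeps every constraint satisfied while C decreases without bound.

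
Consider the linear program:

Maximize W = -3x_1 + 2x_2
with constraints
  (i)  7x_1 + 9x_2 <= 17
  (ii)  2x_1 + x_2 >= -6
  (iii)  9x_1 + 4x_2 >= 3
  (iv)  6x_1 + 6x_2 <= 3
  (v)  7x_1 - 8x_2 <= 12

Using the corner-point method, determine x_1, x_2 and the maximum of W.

Vertices and W = -3x_1 + 2x_2:
  (1/5, 3/10) → W = 0
  (18/25, -87/100) → W = -39/10
  (16/15, -17/30) → W = -13/3

x_1 = 1/5, x_2 = 3/10, maximum W = 0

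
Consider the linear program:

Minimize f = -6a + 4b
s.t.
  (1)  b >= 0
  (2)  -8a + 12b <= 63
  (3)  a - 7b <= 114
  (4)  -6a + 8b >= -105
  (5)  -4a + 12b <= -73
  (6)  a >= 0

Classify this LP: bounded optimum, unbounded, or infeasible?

The boundaries b = 0 and a - 7b = 114 meet at (114, 0), but that point violates -6a + 8b ≥ -105. Every candidate vertex is excluded by some other constraint, so the feasible region is empty.

infeasible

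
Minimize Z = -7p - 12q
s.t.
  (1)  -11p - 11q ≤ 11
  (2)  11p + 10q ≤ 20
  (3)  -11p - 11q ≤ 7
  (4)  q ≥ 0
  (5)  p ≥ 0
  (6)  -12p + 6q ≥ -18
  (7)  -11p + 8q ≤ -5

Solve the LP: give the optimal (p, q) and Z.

Corner points and Z = -7p - 12q:
  (50/31, 7/31) → Z = -14
  (35/33, 5/6) → Z = -575/33
  (3/2, 0) → Z = -21/2
  (5/11, 0) → Z = -35/11

p = 35/33, q = 5/6, minimum Z = -575/33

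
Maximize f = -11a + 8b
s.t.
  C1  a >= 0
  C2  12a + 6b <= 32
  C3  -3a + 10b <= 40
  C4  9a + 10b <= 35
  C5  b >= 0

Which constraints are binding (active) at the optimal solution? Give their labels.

Corner points and f = -11a + 8b:
  (0, 7/2) → f = 28
  (0, 0) → f = 0
  (5/3, 2) → f = -7/3
  (8/3, 0) → f = -88/3

The maximum is at (0, 7/2). Substituting into each constraint, equality holds for C1 and C4; the remaining constraints have slack.

C1 and C4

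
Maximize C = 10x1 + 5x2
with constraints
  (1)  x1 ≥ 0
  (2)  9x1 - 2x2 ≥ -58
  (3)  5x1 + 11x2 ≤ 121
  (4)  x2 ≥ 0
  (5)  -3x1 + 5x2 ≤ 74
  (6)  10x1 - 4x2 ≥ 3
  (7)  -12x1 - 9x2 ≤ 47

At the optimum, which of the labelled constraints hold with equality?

(3) and (4)

Vertices and C = 10x1 + 5x2:
  (121/5, 0) → C = 242
  (517/130, 239/26) → C = 2229/26
  (3/10, 0) → C = 3

The maximum is at (121/5, 0). Substituting into each constraint, equality holds for (3) and (4); the remaining constraints have slack.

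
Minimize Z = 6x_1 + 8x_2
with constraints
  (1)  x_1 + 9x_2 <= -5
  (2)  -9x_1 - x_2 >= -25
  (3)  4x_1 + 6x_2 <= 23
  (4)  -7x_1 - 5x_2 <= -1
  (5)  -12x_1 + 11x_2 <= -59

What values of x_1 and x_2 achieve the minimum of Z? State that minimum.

Extreme points and Z = 6x_1 + 8x_2:
  (62/19, -83/19) → Z = -292/19
  (334/111, -77/37) → Z = 52/37
  (306/137, -401/137) → Z = -1372/137

At the optimal vertex, -9x_1 - x_2 = -25 and -7x_1 - 5x_2 = -1.
Solving simultaneously gives x_1 = 62/19, x_2 = -83/19.

x_1 = 62/19, x_2 = -83/19, minimum Z = -292/19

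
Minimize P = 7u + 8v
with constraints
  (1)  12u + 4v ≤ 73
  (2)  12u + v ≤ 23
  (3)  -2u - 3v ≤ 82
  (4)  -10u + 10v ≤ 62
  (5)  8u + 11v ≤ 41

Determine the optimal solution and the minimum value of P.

Feasible corners and P = 7u + 8v:
  (151/34, -515/17) → P = -7183/34
  (53/31, 77/31) → P = 987/31
  (-503/25, -348/25) → P = -1261/5
  (-136/95, 453/95) → P = 2672/95

The optimum lies where -2u - 3v = 82 and -10u + 10v = 62.
Solving simultaneously gives u = -503/25, v = -348/25.

u = -503/25, v = -348/25, minimum P = -1261/5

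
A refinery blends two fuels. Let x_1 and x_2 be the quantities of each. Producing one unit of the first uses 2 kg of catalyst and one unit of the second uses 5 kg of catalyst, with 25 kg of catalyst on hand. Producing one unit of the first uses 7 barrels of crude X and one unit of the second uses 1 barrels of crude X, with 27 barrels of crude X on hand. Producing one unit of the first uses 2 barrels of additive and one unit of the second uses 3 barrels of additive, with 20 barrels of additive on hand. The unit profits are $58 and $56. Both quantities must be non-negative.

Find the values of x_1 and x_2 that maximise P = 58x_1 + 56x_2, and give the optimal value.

x_1 = 10/3, x_2 = 11/3, maximum P = 1196/3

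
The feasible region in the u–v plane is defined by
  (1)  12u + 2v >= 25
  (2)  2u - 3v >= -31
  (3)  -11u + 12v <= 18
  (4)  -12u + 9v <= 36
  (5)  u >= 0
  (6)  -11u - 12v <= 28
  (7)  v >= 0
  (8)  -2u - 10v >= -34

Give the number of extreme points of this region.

4

Pairwise boundary intersections that survive every other constraint:
  (132/83, 491/166)
  (25/12, 0)
  (114/67, 205/67)
  (17, 0)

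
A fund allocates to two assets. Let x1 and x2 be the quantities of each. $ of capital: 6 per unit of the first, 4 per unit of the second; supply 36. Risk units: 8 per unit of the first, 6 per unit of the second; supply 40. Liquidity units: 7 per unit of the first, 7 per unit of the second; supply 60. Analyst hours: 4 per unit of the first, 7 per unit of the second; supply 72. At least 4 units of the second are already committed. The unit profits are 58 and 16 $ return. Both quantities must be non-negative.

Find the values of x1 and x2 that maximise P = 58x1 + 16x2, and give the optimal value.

x1 = 2, x2 = 4, maximum P = 180

Vertices and P = 58x1 + 16x2:
  (0, 20/3) → P = 320/3
  (0, 4) → P = 64
  (2, 4) → P = 180

The binding constraints are 8x1 + 6x2 = 40 and x2 = 4.
Solving simultaneously gives x1 = 2, x2 = 4.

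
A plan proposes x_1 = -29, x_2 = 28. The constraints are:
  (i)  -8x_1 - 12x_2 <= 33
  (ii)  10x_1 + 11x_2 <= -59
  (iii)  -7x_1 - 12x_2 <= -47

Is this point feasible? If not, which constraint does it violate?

Constraint (ii): 10x_1 + 11x_2 = 18, which is not ≤ -59. All other constraints are satisfied.

not feasible — violates (ii)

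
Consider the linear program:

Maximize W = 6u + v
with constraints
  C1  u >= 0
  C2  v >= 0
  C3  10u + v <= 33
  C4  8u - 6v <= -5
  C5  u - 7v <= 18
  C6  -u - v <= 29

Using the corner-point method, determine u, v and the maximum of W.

Corner points and W = 6u + v:
  (0, 33) → W = 33
  (0, 5/6) → W = 5/6
  (193/68, 157/34) → W = 368/17

The binding constraints are u = 0 and 10u + v = 33.
Solving simultaneously gives u = 0, v = 33.

u = 0, v = 33, maximum W = 33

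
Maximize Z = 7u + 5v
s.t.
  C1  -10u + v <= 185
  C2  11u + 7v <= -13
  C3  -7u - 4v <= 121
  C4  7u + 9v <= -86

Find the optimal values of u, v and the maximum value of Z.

Corner points and Z = 7u + 5v:
  (-861/47, 85/47) → Z = -5602/47
  (-1751/97, 435/97) → Z = -10082/97
  (97/10, -171/10) → Z = -88/5
The feasible region is unbounded (it extends along (4, -7), (7, -11)), but Z strictly decreases along every unbounded feasible direction, so there is no improving ray and the maximum is attained at a vertex.

u = 97/10, v = -171/10, maximum Z = -88/5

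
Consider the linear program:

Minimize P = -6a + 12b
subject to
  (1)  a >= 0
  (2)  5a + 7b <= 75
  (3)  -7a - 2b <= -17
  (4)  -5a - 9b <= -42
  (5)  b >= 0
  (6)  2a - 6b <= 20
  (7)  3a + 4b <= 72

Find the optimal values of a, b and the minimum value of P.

Corner points and P = -6a + 12b:
  (0, 75/7) → P = 900/7
  (0, 17/2) → P = 102
  (295/22, 25/22) → P = -735/11
  (69/53, 209/53) → P = 2094/53
  (42/5, 0) → P = -252/5
  (10, 0) → P = -60

The optimum lies where 5a + 7b = 75 and 2a - 6b = 20.
Solving simultaneously gives a = 295/22, b = 25/22.

a = 295/22, b = 25/22, minimum P = -735/11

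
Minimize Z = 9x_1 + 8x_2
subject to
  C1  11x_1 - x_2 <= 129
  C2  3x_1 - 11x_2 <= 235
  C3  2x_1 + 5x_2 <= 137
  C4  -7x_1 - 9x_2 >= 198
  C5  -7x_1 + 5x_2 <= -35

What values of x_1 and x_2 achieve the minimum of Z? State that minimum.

x_1 = -395/31, x_2 = -770/31, minimum Z = -9715/31

Feasible corners and Z = 9x_1 + 8x_2:
  (-63/104, -2239/104) → Z = -18479/104
  (-395/31, -770/31) → Z = -9715/31
  (-675/98, -233/14) → Z = -19123/98

The optimum lies where 3x_1 - 11x_2 = 235 and -7x_1 + 5x_2 = -35.
Solving simultaneously gives x_1 = -395/31, x_2 = -770/31.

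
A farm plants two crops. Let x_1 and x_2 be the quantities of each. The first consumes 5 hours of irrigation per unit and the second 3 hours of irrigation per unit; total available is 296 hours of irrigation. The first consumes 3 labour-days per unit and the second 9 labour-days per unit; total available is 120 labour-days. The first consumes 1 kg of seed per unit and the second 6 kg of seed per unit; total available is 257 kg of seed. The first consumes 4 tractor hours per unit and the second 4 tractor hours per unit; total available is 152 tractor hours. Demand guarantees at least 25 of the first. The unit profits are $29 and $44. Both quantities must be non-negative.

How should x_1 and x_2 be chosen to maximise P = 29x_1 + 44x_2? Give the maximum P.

Extreme points and P = 29x_1 + 44x_2:
  (38, 0) → P = 1102
  (25, 0) → P = 725
  (37, 1) → P = 1117
  (25, 5) → P = 945

x_1 = 37, x_2 = 1, maximum P = 1117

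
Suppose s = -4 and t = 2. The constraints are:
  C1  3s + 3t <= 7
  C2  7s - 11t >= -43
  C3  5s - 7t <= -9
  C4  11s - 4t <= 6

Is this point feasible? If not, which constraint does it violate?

not feasible — violates C2

Constraint C2: 7s - 11t = -50, which is not ≥ -43. All other constraints are satisfied.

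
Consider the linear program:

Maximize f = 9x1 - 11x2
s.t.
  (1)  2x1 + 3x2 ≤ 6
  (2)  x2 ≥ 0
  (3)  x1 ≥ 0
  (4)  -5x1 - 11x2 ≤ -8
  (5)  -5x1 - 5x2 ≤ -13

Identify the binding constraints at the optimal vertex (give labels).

Vertices and f = 9x1 - 11x2:
  (3, 0) → f = 27
  (9/5, 4/5) → f = 37/5
  (13/5, 0) → f = 117/5

The maximum is at (3, 0). Substituting into each constraint, equality holds for (1) and (2); the remaining constraints have slack.

(1) and (2)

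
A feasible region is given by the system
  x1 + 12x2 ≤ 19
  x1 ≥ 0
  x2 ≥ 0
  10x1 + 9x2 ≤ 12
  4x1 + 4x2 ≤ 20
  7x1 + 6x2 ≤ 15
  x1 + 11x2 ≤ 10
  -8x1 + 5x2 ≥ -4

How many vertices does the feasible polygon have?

Pairwise boundary intersections that survive every other constraint:
  (0, 0)
  (0, 10/11)
  (1/2, 0)
  (42/101, 88/101)
  (48/61, 28/61)

5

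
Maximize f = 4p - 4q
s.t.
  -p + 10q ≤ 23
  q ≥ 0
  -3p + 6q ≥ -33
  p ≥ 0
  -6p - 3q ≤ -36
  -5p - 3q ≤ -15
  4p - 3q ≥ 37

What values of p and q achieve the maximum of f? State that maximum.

Corner points and f = 4p - 4q:
  (39/2, 17/4) → f = 61
  (439/37, 129/37) → f = 1240/37
  (11, 0) → f = 44
  (37/4, 0) → f = 37

p = 39/2, q = 17/4, maximum f = 61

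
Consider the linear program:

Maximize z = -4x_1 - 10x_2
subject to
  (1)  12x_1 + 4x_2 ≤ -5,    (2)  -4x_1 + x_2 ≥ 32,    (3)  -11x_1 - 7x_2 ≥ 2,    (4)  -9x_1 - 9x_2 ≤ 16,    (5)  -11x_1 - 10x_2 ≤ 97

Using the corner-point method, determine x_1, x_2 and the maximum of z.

The feasible region is unbounded (it extends along (-10, 11), (-7, 11)), but z strictly decreases along every unbounded feasible direction, so there is no improving ray and the maximum is attained at a vertex.

x_1 = -304/45, x_2 = 224/45, maximum z = -1024/45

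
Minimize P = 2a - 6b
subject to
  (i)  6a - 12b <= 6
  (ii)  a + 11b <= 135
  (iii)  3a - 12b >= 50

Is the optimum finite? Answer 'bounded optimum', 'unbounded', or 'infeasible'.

From the feasible point (-44/3, -47/6), moving in the direction (-12, -3) keeps every constraint satisfied while P decreases without bound.

unbounded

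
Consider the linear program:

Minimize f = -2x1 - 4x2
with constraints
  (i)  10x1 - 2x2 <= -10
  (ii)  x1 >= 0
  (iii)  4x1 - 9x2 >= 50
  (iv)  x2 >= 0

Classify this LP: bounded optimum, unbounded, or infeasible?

infeasible

The boundaries 10x1 - 2x2 = -10 and x1 = 0 meet at (0, 5), but that point violates 4x1 - 9x2 ≥ 50. Every candidate vertex is excluded by some other constraint, so the feasible region is empty.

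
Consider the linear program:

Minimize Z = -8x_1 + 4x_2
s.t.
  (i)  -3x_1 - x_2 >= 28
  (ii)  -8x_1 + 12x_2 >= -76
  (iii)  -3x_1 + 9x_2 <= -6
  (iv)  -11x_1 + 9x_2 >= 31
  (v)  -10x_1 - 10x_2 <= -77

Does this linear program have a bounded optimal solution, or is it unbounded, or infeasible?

The boundaries -3x_1 - x_2 = 28 and -3x_1 + 9x_2 = -6 meet at (-41/5, -17/5), but that point violates -10x_1 - 10x_2 ≤ -77. Every candidate vertex is excluded by some other constraint, so the feasible region is empty.

infeasible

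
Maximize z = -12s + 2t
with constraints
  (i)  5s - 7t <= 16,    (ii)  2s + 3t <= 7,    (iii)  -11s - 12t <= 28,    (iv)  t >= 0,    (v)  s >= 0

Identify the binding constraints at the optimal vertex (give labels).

Extreme points and z = -12s + 2t:
  (97/29, 3/29) → z = -1158/29
  (16/5, 0) → z = -192/5
  (0, 7/3) → z = 14/3
  (0, 0) → z = 0

The maximum is at (0, 7/3). Substituting into each constraint, equality holds for (ii) and (v); the remaining constraints have slack.

(ii) and (v)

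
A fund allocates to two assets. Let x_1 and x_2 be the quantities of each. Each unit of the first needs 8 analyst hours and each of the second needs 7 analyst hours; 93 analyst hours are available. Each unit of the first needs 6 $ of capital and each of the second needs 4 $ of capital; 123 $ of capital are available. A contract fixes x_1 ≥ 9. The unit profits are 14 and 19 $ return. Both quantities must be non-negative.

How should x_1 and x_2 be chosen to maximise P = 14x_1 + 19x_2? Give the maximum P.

x_1 = 9, x_2 = 3, maximum P = 183

Corner points and P = 14x_1 + 19x_2:
  (93/8, 0) → P = 651/4
  (9, 0) → P = 126
  (9, 3) → P = 183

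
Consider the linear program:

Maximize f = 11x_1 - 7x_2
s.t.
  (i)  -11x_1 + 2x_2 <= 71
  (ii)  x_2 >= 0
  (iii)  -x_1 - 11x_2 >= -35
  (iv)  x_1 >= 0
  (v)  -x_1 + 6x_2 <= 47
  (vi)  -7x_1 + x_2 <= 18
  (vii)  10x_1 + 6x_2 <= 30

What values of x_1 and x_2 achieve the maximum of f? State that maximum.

x_1 = 3, x_2 = 0, maximum f = 33

Corner points and f = 11x_1 - 7x_2:
  (0, 0) → f = 0
  (3, 0) → f = 33
  (0, 35/11) → f = -245/11
  (15/13, 40/13) → f = -115/13

At the optimal vertex, x_2 = 0 and 10x_1 + 6x_2 = 30.
Solving simultaneously gives x_1 = 3, x_2 = 0.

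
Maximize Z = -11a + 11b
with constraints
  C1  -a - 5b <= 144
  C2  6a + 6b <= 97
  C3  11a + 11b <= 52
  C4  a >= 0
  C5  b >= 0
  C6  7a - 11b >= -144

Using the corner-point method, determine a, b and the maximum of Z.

a = 0, b = 52/11, maximum Z = 52

Feasible corners and Z = -11a + 11b:
  (0, 52/11) → Z = 52
  (52/11, 0) → Z = -52
  (0, 0) → Z = 0

The optimum lies where 11a + 11b = 52 and a = 0.
Solving simultaneously gives a = 0, b = 52/11.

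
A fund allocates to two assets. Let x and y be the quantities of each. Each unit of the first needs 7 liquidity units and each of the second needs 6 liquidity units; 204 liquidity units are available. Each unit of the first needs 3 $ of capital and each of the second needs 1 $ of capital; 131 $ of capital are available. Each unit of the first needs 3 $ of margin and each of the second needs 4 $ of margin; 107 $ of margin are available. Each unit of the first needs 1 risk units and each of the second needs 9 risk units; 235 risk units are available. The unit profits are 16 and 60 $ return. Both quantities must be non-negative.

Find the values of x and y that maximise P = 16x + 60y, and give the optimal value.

Feasible corners and P = 16x + 60y:
  (0, 0) → P = 0
  (0, 235/9) → P = 4700/3
  (204/7, 0) → P = 3264/7
  (87/5, 137/10) → P = 5502/5
  (1, 26) → P = 1576

The optimum lies where 3x + 4y = 107 and x + 9y = 235.
Solving simultaneously gives x = 1, y = 26.

x = 1, y = 26, maximum P = 1576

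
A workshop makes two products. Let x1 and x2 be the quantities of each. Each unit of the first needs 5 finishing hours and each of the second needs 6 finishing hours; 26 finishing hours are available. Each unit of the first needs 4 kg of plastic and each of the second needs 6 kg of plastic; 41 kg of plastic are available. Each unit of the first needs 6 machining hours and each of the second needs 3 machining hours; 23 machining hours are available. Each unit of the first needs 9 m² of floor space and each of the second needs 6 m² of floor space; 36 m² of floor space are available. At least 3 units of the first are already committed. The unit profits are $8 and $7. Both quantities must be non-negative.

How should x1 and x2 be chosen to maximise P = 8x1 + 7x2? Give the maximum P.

x1 = 3, x2 = 3/2, maximum P = 69/2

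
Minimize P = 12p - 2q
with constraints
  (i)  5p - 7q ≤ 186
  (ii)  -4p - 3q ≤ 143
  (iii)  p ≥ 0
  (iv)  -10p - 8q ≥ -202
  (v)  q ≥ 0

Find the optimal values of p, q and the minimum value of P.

Vertices and P = 12p - 2q:
  (0, 101/4) → P = -101/2
  (0, 0) → P = 0
  (101/5, 0) → P = 1212/5

The optimum lies where p = 0 and -10p - 8q = -202.
Solving simultaneously gives p = 0, q = 101/4.

p = 0, q = 101/4, minimum P = -101/2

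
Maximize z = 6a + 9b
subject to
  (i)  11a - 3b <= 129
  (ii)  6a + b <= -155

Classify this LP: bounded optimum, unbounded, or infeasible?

From the feasible point (-336/29, -2479/29), moving in the direction (-1, 6) keeps every constraint satisfied while z increases without bound.

unbounded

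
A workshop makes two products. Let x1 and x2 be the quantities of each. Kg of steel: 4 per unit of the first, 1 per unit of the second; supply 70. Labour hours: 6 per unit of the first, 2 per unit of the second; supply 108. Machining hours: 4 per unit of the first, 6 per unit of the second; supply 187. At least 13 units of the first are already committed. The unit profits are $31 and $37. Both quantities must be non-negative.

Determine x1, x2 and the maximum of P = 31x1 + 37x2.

x1 = 13, x2 = 15, maximum P = 958

Corner points and P = 31x1 + 37x2:
  (35/2, 0) → P = 1085/2
  (13, 0) → P = 403
  (16, 6) → P = 718
  (13, 15) → P = 958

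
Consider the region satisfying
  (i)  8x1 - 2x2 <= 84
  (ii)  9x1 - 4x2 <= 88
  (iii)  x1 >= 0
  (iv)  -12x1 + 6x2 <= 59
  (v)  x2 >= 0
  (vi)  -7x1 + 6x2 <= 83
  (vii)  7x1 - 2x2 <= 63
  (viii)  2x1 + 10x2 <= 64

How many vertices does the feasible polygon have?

Of the 28 pairwise boundary intersections, those satisfying every inequality are:
  (0, 0)
  (0, 32/5)
  (9, 0)
  (379/37, 161/37)

4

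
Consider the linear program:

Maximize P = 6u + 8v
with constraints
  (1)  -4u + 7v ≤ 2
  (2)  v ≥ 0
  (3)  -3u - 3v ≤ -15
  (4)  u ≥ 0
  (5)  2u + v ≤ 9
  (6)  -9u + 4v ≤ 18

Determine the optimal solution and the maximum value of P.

u = 61/18, v = 20/9, maximum P = 343/9

Extreme points and P = 6u + 8v:
  (3, 2) → P = 34
  (61/18, 20/9) → P = 343/9
  (4, 1) → P = 32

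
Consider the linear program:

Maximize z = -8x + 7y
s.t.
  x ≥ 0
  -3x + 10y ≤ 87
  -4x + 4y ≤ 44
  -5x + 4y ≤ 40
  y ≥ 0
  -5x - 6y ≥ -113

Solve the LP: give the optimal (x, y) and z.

x = 0, y = 87/10, maximum z = 609/10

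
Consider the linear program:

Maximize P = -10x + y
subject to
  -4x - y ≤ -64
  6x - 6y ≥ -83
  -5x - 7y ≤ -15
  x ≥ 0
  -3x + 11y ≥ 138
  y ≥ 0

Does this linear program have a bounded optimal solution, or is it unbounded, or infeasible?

Vertices and P = -10x + y:
  (301/30, 358/15) → P = -1147/15
  (566/47, 744/47) → P = -4916/47
The feasible region has finitely many vertices and no improving ray; the maximum is -1147/15 at (301/30, 358/15).

bounded optimum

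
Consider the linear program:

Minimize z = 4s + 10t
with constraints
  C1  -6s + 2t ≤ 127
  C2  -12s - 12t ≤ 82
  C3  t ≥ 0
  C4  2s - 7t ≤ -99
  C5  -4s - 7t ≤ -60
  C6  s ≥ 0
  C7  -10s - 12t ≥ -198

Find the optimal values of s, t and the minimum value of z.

s = 0, t = 99/7, minimum z = 990/7

Feasible corners and z = 4s + 10t:
  (0, 99/7) → z = 990/7
  (99/47, 693/47) → z = 7326/47
  (0, 33/2) → z = 165

At the optimal vertex, 2s - 7t = -99 and s = 0.
Solving simultaneously gives s = 0, t = 99/7.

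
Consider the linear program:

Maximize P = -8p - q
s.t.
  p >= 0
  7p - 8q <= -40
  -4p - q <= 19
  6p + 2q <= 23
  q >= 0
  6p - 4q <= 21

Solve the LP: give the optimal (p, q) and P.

Extreme points and P = -8p - q:
  (0, 5) → P = -5
  (0, 23/2) → P = -23/2
  (52/31, 401/62) → P = -1233/62

At the optimal vertex, p = 0 and 7p - 8q = -40.
Solving simultaneously gives p = 0, q = 5.

p = 0, q = 5, maximum P = -5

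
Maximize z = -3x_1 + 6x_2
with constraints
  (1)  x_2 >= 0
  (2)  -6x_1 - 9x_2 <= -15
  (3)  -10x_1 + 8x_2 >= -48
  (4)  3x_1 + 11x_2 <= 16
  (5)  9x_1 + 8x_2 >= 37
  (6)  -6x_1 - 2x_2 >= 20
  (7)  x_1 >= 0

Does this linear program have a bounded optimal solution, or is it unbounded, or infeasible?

infeasible

The boundaries x_2 = 0 and -10x_1 + 8x_2 = -48 meet at (24/5, 0), but that point violates -6x_1 - 2x_2 ≥ 20. Every candidate vertex is excluded by some other constraint, so the feasible region is empty.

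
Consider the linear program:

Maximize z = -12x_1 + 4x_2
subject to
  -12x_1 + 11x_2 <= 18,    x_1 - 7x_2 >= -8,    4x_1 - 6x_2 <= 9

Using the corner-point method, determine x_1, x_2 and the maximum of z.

Vertices and z = -12x_1 + 4x_2:
  (-38/73, 78/73) → z = 768/73
  (-207/28, -45/7) → z = 63
  (111/22, 41/22) → z = -584/11

The binding constraints are -12x_1 + 11x_2 = 18 and 4x_1 - 6x_2 = 9.
Solving simultaneously gives x_1 = -207/28, x_2 = -45/7.

x_1 = -207/28, x_2 = -45/7, maximum z = 63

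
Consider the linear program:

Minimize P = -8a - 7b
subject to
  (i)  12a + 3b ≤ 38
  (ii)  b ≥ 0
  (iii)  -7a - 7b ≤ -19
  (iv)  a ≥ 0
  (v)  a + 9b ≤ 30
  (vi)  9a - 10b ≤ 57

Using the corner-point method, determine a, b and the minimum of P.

Corner points and P = -8a - 7b:
  (19/6, 0) → P = -76/3
  (12/5, 46/15) → P = -122/3
  (19/7, 0) → P = -152/7
  (0, 19/7) → P = -19
  (0, 10/3) → P = -70/3

The binding constraints are 12a + 3b = 38 and a + 9b = 30.
Solving simultaneously gives a = 12/5, b = 46/15.

a = 12/5, b = 46/15, minimum P = -122/3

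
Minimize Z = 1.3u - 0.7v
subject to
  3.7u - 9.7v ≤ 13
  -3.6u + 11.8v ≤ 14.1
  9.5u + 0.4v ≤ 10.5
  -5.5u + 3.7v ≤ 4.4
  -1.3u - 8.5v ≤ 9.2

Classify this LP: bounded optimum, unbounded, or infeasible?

Feasible corners and Z = 1.3u - 0.7v:
  (10705/9363, -8465/9363) → Z = 6614/3121
  (1063/2203, -2547/2203) → Z = 15824/11015
  (5913/5677, 17175/11354) → Z = 33513/113540
  (25/5158, 6171/5158) → Z = -10718/12895
  (-1786/1289, -1122/1289) → Z = -7682/6445
The feasible region has finitely many vertices and no improving ray; the minimum is -7682/6445 at (-1786/1289, -1122/1289).

bounded optimum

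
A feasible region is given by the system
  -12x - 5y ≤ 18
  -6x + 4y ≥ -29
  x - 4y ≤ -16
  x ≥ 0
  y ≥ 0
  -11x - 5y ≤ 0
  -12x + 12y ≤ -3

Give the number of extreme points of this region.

Of the 21 pairwise boundary intersections, those satisfying every inequality are:
  (9, 25/4)
  (14, 55/4)
  (17/3, 65/12)

3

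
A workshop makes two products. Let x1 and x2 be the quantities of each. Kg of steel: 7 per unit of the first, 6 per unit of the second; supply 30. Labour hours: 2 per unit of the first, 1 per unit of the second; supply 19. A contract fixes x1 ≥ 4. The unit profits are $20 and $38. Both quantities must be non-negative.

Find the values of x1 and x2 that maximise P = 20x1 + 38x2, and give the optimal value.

x1 = 4, x2 = 1/3, maximum P = 278/3

Extreme points and P = 20x1 + 38x2:
  (30/7, 0) → P = 600/7
  (4, 0) → P = 80
  (4, 1/3) → P = 278/3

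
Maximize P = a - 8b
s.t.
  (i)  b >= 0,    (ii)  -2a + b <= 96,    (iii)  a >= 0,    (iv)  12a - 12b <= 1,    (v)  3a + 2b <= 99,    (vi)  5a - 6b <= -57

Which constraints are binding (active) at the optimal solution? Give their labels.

(iii) and (vi)

Feasible corners and P = a - 8b:
  (0, 99/2) → P = -396
  (0, 19/2) → P = -76
  (120/7, 333/14) → P = -1212/7

The maximum is at (0, 19/2). Substituting into each constraint, equality holds for (iii) and (vi); the remaining constraints have slack.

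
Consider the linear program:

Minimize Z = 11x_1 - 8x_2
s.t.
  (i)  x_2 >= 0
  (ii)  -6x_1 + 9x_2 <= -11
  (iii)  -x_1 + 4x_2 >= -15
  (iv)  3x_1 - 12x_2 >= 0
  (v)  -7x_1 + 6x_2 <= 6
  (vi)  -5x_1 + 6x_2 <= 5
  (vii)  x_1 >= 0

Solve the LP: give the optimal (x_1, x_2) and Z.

Feasible corners and Z = 11x_1 - 8x_2:
  (11/6, 0) → Z = 121/6
  (15, 0) → Z = 165
  (44/15, 11/15) → Z = 132/5
The feasible region is unbounded (it extends along (4, 1)), but Z strictly increases along every unbounded feasible direction, so there is no improving ray and the minimum is attained at a vertex.

The binding constraints are x_2 = 0 and -6x_1 + 9x_2 = -11.
Solving simultaneously gives x_1 = 11/6, x_2 = 0.

x_1 = 11/6, x_2 = 0, minimum Z = 121/6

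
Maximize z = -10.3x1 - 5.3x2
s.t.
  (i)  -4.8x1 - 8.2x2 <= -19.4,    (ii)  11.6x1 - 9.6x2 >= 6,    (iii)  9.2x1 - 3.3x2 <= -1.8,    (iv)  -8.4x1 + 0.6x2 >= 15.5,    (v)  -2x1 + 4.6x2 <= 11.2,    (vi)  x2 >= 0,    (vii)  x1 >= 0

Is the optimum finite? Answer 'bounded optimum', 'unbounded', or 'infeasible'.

The boundaries x2 = 0 and x1 = 0 meet at (0, 0), but that point violates -4.8x1 - 8.2x2 ≤ -19.4. Every candidate vertex is excluded by some other constraint, so the feasible region is empty.

infeasible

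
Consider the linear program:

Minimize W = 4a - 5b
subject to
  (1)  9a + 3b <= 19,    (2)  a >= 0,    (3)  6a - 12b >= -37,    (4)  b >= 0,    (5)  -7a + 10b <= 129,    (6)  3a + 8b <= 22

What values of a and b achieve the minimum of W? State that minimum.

Feasible corners and W = 4a - 5b:
  (19/9, 0) → W = 76/9
  (86/63, 47/21) → W = -361/63
  (0, 0) → W = 0
  (0, 11/4) → W = -55/4

The binding constraints are a = 0 and 3a + 8b = 22.
Solving simultaneously gives a = 0, b = 11/4.

a = 0, b = 11/4, minimum W = -55/4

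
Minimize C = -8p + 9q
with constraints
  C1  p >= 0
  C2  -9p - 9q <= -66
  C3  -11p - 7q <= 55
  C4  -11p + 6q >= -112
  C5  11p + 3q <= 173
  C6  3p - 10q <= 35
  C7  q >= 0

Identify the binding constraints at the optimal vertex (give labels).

Corner points and C = -8p + 9q:
  (0, 22/3) → C = 66
  (0, 173/3) → C = 519
  (22/3, 0) → C = -176/3
  (458/33, 61/9) → C = -1651/33
  (112/11, 0) → C = -896/11

The minimum is at (112/11, 0). Substituting into each constraint, equality holds for C4 and C7; the remaining constraints have slack.

C4 and C7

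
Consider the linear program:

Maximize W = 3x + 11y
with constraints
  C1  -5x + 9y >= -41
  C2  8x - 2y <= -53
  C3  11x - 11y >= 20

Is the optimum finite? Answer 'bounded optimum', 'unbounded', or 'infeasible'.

The boundaries -5x + 9y = -41 and 8x - 2y = -53 meet at (-559/62, -593/62), but that point violates 11x - 11y ≥ 20. Every candidate vertex is excluded by some other constraint, so the feasible region is empty.

infeasible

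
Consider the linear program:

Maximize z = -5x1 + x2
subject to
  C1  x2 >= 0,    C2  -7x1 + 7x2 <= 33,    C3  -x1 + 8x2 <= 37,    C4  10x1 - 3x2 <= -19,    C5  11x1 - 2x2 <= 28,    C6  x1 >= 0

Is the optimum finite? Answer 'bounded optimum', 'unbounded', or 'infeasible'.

infeasible

The boundaries x2 = 0 and -7x1 + 7x2 = 33 meet at (-33/7, 0), but that point violates x1 ≥ 0. Every candidate vertex is excluded by some other constraint, so the feasible region is empty.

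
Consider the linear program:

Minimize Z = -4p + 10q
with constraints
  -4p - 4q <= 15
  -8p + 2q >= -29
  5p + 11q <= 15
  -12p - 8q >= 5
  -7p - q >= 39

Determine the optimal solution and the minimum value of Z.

p = -47/8, q = 17/8, minimum Z = 179/4

Feasible corners and Z = -4p + 10q:
  (-75/8, 45/8) → Z = 375/4
  (-47/8, 17/8) → Z = 179/4
  (-37/6, 25/6) → Z = 199/3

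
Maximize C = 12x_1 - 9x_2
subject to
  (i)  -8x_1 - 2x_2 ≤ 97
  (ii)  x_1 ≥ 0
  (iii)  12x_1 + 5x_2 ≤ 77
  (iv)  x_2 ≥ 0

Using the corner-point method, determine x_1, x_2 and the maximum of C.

x_1 = 77/12, x_2 = 0, maximum C = 77

Feasible corners and C = 12x_1 - 9x_2:
  (0, 77/5) → C = -693/5
  (0, 0) → C = 0
  (77/12, 0) → C = 77

At the optimal vertex, 12x_1 + 5x_2 = 77 and x_2 = 0.
Solving simultaneously gives x_1 = 77/12, x_2 = 0.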